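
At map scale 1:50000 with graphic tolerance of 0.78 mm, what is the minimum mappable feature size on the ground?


ground = 0.78 mm * 50000 / 1000 = 39.0 m

39.0 m


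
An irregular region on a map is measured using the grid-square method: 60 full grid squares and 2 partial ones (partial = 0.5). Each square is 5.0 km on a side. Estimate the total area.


effective squares = 60 + 2 * 0.5 = 61.0
area = 61.0 * 25.0 = 1525.0 km^2

1525.0 km^2


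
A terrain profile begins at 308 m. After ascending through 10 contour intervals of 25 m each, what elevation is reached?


elevation = 308 + 10 * 25 = 558 m

558 m


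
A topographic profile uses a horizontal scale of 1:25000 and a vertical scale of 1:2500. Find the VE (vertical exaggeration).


VE = horizontal_scale / vertical_scale = 25000 / 2500 = 10.0

10.0x


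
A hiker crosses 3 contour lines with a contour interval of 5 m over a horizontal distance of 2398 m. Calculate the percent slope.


elevation change = 3 * 5 = 15 m
slope = 15 / 2398 * 100 = 0.6%

0.6%


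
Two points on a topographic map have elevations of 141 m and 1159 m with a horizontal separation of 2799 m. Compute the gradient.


gradient = (1159 - 141) / 2799 = 1018 / 2799 = 0.3637

0.3637


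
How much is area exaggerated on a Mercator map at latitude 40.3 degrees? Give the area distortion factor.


area_distortion = 1/cos^2(40.3) = 1.719

1.719


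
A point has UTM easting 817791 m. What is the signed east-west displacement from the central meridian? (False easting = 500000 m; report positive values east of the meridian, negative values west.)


displacement = 817791 - 500000 = 317791 m

317791 m


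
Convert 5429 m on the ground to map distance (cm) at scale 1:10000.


map_cm = 5429 * 100 / 10000 = 54.29 cm

54.29 cm


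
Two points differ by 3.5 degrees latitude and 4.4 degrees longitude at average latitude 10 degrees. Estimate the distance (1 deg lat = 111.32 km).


dlat_km = 3.5 * 111.32 = 389.62
dlon_km = 4.4 * 111.32 * cos(10) ≈ 482.367
dist = sqrt(389.62^2 + 482.367^2) ≈ 620.1 km

620.1 km


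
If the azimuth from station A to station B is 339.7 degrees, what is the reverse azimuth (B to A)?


back azimuth = (339.7 + 180) mod 360 = 159.7 degrees

159.7 degrees


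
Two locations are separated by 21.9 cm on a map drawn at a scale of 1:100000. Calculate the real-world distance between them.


ground = 21.9 cm * 100000 / 100 = 21900.0 m = 21.9 km

21.9 km


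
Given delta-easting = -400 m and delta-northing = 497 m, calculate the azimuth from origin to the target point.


az = atan2(-400, 497) = -38.8 deg
adjusted to 0-360: 321.2 degrees

321.2 degrees


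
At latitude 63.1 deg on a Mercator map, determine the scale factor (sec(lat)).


SF = 1 / cos(63.1) = 1 / 0.452435 = 2.21

2.21


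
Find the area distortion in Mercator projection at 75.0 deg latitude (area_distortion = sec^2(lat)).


area_distortion = 1/cos^2(75.0) = 14.928

14.928


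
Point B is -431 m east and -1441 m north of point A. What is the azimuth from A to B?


az = atan2(-431, -1441) = -163.3 deg
adjusted to 0-360: 196.7 degrees

196.7 degrees


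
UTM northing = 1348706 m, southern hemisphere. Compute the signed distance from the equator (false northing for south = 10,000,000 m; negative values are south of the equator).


For southern: actual = 1348706 - 10000000 = -8651294 m

-8651294 m


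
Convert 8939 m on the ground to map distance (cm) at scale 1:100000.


map_cm = 8939 * 100 / 100000 = 8.939 cm ≈ 8.94 cm

8.94 cm


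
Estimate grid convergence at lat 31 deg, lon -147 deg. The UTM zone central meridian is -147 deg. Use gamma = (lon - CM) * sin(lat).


gamma = (-147 - -147) * sin(31) = 0 * 0.515038 = 0.0 degrees

0.0 degrees


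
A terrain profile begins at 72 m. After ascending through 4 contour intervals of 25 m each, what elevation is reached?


elevation = 72 + 4 * 25 = 172 m

172 m


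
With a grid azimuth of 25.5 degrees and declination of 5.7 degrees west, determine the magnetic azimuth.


magnetic azimuth = grid azimuth - declination (east +ve)
mag_az = 25.5 - -5.7 = 31.2 degrees

31.2 degrees


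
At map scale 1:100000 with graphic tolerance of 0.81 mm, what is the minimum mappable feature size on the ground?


ground = 0.81 mm * 100000 / 1000 = 81.0 m

81.0 m


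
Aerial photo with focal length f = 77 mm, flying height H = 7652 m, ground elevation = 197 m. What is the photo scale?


scale = f / (H - h) = 77 mm / 7455 m = 77 / 7455000 = 1:96818

1:96818


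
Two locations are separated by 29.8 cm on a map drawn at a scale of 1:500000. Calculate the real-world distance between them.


ground = 29.8 cm * 500000 / 100 = 149000.0 m = 149.0 km

149.0 km


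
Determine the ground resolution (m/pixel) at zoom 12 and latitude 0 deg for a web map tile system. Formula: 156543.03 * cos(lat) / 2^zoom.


res = 156543.03 * cos(0) / 2^12 = 156543.03 * 1.0 / 4096 = 38.22 m/pixel

38.22 m/pixel


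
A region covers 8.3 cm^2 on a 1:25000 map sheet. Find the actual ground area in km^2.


ground_area = 8.3 * (25000/100)^2 = 518750.0 m^2 = 0.51875 km^2 ≈ 0.519 km^2

0.519 km^2


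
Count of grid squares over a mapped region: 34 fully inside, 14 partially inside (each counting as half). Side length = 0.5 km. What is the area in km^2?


effective squares = 34 + 14 * 0.5 = 41.0
area = 41.0 * 0.25 = 10.25 km^2

10.25 km^2


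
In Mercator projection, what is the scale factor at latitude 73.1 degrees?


SF = 1 / cos(73.1) = 1 / 0.290702 = 3.44

3.44


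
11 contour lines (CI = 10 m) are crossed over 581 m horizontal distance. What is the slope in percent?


elevation change = 11 * 10 = 110 m
slope = 110 / 581 * 100 = 18.9%

18.9%


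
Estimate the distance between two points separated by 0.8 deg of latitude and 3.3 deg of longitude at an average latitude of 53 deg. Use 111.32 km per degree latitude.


dlat_km = 0.8 * 111.32 = 89.056
dlon_km = 3.3 * 111.32 * cos(53) ≈ 221.08
dist = sqrt(89.056^2 + 221.08^2) ≈ 238.3 km

238.3 km


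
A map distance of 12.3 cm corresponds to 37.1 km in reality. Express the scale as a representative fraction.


ground = 37.1 km = 3710000 cm; RF denominator = ground / map = 3710000 / 12.3 ≈ 301626; RF = 1:301626

1:301626


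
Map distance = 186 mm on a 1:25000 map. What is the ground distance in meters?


ground = 186 mm * 25000 / 1000 = 4650.0 m

4650.0 m


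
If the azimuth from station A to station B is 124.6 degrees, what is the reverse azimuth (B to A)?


back azimuth = (124.6 + 180) mod 360 = 304.6 degrees

304.6 degrees


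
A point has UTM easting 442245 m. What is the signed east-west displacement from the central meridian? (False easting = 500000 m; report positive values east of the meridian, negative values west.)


displacement = 442245 - 500000 = -57755 m

-57755 m


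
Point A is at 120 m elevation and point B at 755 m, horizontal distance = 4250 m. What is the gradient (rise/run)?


gradient = (755 - 120) / 4250 = 635 / 4250 = 0.1494

0.1494


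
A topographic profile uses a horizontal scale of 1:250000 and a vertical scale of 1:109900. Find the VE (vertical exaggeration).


VE = horizontal_scale / vertical_scale = 250000 / 109900 ≈ 2.3

2.3x


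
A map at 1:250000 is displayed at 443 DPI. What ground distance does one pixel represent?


pixel_cm = 2.54 / 443 ≈ 0.005734 cm
ground = pixel_cm * 250000 / 100 = 2.54 * 250000 / (443 * 100) = 635000 / 44300 ≈ 14.33 m

14.33 m


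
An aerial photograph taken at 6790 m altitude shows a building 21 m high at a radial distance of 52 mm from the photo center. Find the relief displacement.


d = h * r / H = 21 * 52 / 6790 = 0.16 mm

0.16 mm


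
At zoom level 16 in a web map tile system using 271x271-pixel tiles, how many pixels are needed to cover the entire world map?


tiles per axis = 2^16 = 65536
total tiles = 65536^2 = 4294967296
pixels per axis = 65536 * 271 = 17760256
total pixels = 17760256^2 = 315426693185536

315426693185536 pixels


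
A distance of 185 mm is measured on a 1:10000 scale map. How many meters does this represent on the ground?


ground = 185 mm * 10000 / 1000 = 1850.0 m

1850.0 m


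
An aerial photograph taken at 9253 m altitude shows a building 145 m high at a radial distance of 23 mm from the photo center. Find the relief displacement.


d = h * r / H = 145 * 23 / 9253 = 0.36 mm

0.36 mm


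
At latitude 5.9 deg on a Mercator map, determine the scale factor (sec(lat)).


SF = 1 / cos(5.9) = 1 / 0.994703 = 1.005

1.005


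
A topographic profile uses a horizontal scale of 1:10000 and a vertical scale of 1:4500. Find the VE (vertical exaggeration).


VE = horizontal_scale / vertical_scale = 10000 / 4500 ≈ 2.2

2.2x


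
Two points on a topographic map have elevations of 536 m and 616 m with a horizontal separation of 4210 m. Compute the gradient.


gradient = (616 - 536) / 4210 = 80 / 4210 = 0.019

0.019


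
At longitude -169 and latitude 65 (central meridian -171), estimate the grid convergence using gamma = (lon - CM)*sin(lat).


gamma = (-169 - -171) * sin(65) = 2 * 0.906308 = 1.813 degrees

1.813 degrees


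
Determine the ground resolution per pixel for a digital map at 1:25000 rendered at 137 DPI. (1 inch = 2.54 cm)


pixel_cm = 2.54 / 137 ≈ 0.01854 cm
ground = pixel_cm * 25000 / 100 = 2.54 * 25000 / (137 * 100) = 63500 / 13700 ≈ 4.64 m

4.64 m


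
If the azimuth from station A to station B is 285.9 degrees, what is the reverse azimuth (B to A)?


back azimuth = (285.9 + 180) mod 360 = 105.9 degrees

105.9 degrees


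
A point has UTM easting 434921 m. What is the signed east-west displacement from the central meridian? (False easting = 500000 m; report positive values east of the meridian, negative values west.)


displacement = 434921 - 500000 = -65079 m

-65079 m


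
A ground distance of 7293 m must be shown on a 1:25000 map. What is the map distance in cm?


map_cm = 7293 * 100 / 25000 = 29.172 cm ≈ 29.17 cm

29.17 cm


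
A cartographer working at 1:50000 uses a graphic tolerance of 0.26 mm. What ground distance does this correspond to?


ground = 0.26 mm * 50000 / 1000 = 13.0 m

13.0 m


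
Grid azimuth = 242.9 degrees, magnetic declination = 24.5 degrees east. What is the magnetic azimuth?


magnetic azimuth = grid azimuth - declination (east +ve)
mag_az = 242.9 - 24.5 = 218.4 degrees

218.4 degrees


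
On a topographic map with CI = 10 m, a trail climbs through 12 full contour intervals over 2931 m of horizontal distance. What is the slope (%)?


elevation change = 12 * 10 = 120 m
slope = 120 / 2931 * 100 = 4.1%

4.1%


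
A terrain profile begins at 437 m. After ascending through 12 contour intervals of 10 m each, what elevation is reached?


elevation = 437 + 12 * 10 = 557 m

557 m


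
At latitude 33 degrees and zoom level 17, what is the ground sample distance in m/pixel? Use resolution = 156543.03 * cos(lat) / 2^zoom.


res = 156543.03 * cos(33) / 2^17 = 156543.03 * 0.83867057 / 131072 = 1.0 m/pixel

1.0 m/pixel


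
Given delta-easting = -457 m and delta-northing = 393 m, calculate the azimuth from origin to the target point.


az = atan2(-457, 393) = -49.3 deg
adjusted to 0-360: 310.7 degrees

310.7 degrees


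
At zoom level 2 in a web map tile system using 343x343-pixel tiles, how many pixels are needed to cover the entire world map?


tiles per axis = 2^2 = 4
total tiles = 4^2 = 16
pixels per axis = 4 * 343 = 1372
total pixels = 1372^2 = 1882384

1882384 pixels


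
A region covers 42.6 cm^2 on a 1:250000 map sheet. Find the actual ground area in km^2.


ground_area = 42.6 * (250000/100)^2 = 266250000.0 m^2 = 266.25 km^2

266.25 km^2


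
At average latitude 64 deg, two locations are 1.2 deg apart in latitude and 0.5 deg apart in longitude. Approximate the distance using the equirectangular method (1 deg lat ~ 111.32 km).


dlat_km = 1.2 * 111.32 = 133.584
dlon_km = 0.5 * 111.32 * cos(64) ≈ 24.4
dist = sqrt(133.584^2 + 24.4^2) ≈ 135.8 km

135.8 km


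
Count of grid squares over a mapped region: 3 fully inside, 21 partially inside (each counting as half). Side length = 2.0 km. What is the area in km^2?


effective squares = 3 + 21 * 0.5 = 13.5
area = 13.5 * 4.0 = 54.0 km^2

54.0 km^2


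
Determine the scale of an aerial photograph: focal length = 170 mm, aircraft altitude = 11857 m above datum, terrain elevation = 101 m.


scale = f / (H - h) = 170 mm / 11756 m = 170 / 11756000 = 1:69153

1:69153


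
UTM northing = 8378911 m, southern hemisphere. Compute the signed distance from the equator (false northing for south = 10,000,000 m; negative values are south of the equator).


For southern: actual = 8378911 - 10000000 = -1621089 m

-1621089 m


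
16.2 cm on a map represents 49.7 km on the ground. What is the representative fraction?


ground = 49.7 km = 4970000 cm; RF denominator = ground / map = 4970000 / 16.2 ≈ 306790; RF = 1:306790

1:306790


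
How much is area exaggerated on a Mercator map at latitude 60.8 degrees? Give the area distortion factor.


area_distortion = 1/cos^2(60.8) = 4.202

4.202


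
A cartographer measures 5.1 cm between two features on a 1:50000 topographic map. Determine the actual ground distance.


ground = 5.1 cm * 50000 / 100 = 2550.0 m = 2.55 km

2.55 km


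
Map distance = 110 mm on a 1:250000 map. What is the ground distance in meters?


ground = 110 mm * 250000 / 1000 = 27500.0 m

27500.0 m


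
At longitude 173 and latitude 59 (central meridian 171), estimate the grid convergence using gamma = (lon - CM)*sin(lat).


gamma = (173 - 171) * sin(59) = 2 * 0.857167 = 1.714 degrees

1.714 degrees


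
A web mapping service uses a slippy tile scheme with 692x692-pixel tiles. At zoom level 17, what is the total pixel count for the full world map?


tiles per axis = 2^17 = 131072
total tiles = 131072^2 = 17179869184
pixels per axis = 131072 * 692 = 90701824
total pixels = 90701824^2 = 8226820876926976

8226820876926976 pixels


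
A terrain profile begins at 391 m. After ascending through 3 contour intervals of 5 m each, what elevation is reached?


elevation = 391 + 3 * 5 = 406 m

406 m


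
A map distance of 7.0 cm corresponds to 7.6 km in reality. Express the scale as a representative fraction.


ground = 7.6 km = 760000 cm; RF denominator = ground / map = 760000 / 7.0 ≈ 108571; RF = 1:108571

1:108571


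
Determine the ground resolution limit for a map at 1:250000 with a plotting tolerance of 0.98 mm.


ground = 0.98 mm * 250000 / 1000 = 245.0 m

245.0 m


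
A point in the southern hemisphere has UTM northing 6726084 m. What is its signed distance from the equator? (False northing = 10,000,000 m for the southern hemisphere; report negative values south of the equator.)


For southern: actual = 6726084 - 10000000 = -3273916 m

-3273916 m


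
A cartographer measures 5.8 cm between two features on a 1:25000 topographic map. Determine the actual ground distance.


ground = 5.8 cm * 25000 / 100 = 1450.0 m = 1.45 km

1.45 km


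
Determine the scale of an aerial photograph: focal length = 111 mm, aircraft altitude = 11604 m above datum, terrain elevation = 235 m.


scale = f / (H - h) = 111 mm / 11369 m = 111 / 11369000 = 1:102423

1:102423


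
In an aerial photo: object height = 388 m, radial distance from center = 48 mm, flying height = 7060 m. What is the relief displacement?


d = h * r / H = 388 * 48 / 7060 = 2.64 mm

2.64 mm


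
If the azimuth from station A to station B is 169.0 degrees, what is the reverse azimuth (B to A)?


back azimuth = (169.0 + 180) mod 360 = 349.0 degrees

349.0 degrees


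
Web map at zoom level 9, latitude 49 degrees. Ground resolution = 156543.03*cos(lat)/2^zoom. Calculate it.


res = 156543.03 * cos(49) / 2^9 = 156543.03 * 0.65605903 / 512 = 200.59 m/pixel

200.59 m/pixel


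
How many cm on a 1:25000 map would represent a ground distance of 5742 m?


map_cm = 5742 * 100 / 25000 = 22.968 cm ≈ 22.97 cm

22.97 cm


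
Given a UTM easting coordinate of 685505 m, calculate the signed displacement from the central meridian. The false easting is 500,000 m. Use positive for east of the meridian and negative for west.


displacement = 685505 - 500000 = 185505 m

185505 m


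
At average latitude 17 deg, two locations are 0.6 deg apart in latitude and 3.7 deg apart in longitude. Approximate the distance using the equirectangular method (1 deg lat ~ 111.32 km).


dlat_km = 0.6 * 111.32 = 66.792
dlon_km = 3.7 * 111.32 * cos(17) ≈ 393.887
dist = sqrt(66.792^2 + 393.887^2) ≈ 399.5 km

399.5 km


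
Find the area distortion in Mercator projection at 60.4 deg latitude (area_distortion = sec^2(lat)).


area_distortion = 1/cos^2(60.4) = 4.099

4.099


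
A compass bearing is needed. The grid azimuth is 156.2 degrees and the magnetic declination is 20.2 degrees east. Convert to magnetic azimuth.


magnetic azimuth = grid azimuth - declination (east +ve)
mag_az = 156.2 - 20.2 = 136.0 degrees

136.0 degrees


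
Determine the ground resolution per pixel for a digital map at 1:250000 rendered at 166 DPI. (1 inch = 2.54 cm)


pixel_cm = 2.54 / 166 ≈ 0.015301 cm
ground = pixel_cm * 250000 / 100 = 2.54 * 250000 / (166 * 100) = 635000 / 16600 ≈ 38.25 m

38.25 m


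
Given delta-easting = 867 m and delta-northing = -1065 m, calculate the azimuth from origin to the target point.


az = atan2(867, -1065) = 140.9 deg
adjusted to 0-360: 140.9 degrees

140.9 degrees


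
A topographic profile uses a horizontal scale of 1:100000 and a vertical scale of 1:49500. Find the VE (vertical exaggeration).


VE = horizontal_scale / vertical_scale = 100000 / 49500 ≈ 2.0

2.0x


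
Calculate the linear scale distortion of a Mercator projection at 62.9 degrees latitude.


SF = 1 / cos(62.9) = 1 / 0.455545 = 2.195

2.195


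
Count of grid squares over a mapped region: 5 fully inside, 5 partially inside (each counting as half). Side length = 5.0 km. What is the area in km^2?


effective squares = 5 + 5 * 0.5 = 7.5
area = 7.5 * 25.0 = 187.5 km^2

187.5 km^2


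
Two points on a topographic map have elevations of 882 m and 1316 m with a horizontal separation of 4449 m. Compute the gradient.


gradient = (1316 - 882) / 4449 = 434 / 4449 = 0.0976

0.0976


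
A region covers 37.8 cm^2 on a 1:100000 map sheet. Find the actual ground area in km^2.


ground_area = 37.8 * (100000/100)^2 = 37800000.0 m^2 = 37.8 km^2

37.8 km^2


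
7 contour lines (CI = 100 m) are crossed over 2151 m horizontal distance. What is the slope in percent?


elevation change = 7 * 100 = 700 m
slope = 700 / 2151 * 100 = 32.5%

32.5%


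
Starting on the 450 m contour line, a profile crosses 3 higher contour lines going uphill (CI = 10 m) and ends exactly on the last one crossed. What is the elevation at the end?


elevation = 450 + 3 * 10 = 480 m

480 m


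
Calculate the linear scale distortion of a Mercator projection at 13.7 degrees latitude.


SF = 1 / cos(13.7) = 1 / 0.971549 = 1.029

1.029


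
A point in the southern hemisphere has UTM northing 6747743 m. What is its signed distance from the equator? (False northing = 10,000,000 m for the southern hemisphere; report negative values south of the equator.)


For southern: actual = 6747743 - 10000000 = -3252257 m

-3252257 m


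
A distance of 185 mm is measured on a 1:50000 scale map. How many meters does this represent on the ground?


ground = 185 mm * 50000 / 1000 = 9250.0 m

9250.0 m


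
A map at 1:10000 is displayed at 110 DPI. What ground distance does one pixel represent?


pixel_cm = 2.54 / 110 ≈ 0.023091 cm
ground = pixel_cm * 10000 / 100 = 2.54 * 10000 / (110 * 100) = 25400 / 11000 ≈ 2.31 m

2.31 m


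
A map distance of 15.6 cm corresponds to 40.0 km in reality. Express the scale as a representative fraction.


ground = 40.0 km = 4000000 cm; RF denominator = ground / map = 4000000 / 15.6 ≈ 256410; RF = 1:256410

1:256410


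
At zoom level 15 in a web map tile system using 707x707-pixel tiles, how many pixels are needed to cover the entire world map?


tiles per axis = 2^15 = 32768
total tiles = 32768^2 = 1073741824
pixels per axis = 32768 * 707 = 23166976
total pixels = 23166976^2 = 536708776984576

536708776984576 pixels


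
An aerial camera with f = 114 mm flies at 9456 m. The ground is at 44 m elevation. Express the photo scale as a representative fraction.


scale = f / (H - h) = 114 mm / 9412 m = 114 / 9412000 = 1:82561

1:82561


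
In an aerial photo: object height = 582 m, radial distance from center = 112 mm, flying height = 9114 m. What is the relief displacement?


d = h * r / H = 582 * 112 / 9114 = 7.15 mm

7.15 mm


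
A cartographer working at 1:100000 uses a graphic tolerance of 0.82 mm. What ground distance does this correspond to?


ground = 0.82 mm * 100000 / 1000 = 82.0 m

82.0 m


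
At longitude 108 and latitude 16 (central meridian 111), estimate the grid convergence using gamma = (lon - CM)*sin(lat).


gamma = (108 - 111) * sin(16) = -3 * 0.275637 = -0.827 degrees

-0.827 degrees


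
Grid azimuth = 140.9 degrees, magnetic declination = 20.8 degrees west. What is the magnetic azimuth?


magnetic azimuth = grid azimuth - declination (east +ve)
mag_az = 140.9 - -20.8 = 161.7 degrees

161.7 degrees


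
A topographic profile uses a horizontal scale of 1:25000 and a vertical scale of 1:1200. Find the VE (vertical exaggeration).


VE = horizontal_scale / vertical_scale = 25000 / 1200 ≈ 20.8

20.8x


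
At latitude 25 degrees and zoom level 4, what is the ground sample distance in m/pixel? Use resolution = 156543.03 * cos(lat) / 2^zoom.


res = 156543.03 * cos(25) / 2^4 = 156543.03 * 0.90630779 / 16 = 8867.26 m/pixel

8867.26 m/pixel


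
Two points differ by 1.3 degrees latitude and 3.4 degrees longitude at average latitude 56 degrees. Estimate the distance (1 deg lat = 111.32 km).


dlat_km = 1.3 * 111.32 = 144.716
dlon_km = 3.4 * 111.32 * cos(56) ≈ 211.648
dist = sqrt(144.716^2 + 211.648^2) ≈ 256.4 km

256.4 km


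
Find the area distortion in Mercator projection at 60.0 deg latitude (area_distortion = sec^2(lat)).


area_distortion = 1/cos^2(60.0) = 4.0

4.0


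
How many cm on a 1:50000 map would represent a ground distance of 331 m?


map_cm = 331 * 100 / 50000 = 0.662 cm ≈ 0.66 cm

0.66 cm


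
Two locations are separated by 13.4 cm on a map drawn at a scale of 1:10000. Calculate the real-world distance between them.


ground = 13.4 cm * 10000 / 100 = 1340.0 m = 1.34 km

1.34 km


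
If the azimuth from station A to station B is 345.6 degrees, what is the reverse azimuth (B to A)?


back azimuth = (345.6 + 180) mod 360 = 165.6 degrees

165.6 degrees


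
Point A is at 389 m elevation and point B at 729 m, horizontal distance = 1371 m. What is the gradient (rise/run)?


gradient = (729 - 389) / 1371 = 340 / 1371 = 0.248

0.248


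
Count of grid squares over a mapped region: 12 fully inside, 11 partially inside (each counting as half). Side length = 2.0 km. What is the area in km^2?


effective squares = 12 + 11 * 0.5 = 17.5
area = 17.5 * 4.0 = 70.0 km^2

70.0 km^2


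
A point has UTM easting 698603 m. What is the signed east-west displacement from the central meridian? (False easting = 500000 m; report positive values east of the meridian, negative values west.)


displacement = 698603 - 500000 = 198603 m

198603 m


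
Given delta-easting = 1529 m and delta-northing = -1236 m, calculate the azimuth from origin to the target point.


az = atan2(1529, -1236) = 129.0 deg
adjusted to 0-360: 129.0 degrees

129.0 degrees


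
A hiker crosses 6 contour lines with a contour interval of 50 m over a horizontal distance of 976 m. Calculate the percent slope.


elevation change = 6 * 50 = 300 m
slope = 300 / 976 * 100 = 30.7%

30.7%


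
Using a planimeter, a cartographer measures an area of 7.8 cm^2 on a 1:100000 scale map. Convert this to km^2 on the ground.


ground_area = 7.8 * (100000/100)^2 = 7800000.0 m^2 = 7.8 km^2

7.8 km^2


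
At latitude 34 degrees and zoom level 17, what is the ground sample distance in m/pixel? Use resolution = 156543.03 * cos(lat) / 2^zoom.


res = 156543.03 * cos(34) / 2^17 = 156543.03 * 0.82903757 / 131072 = 0.99 m/pixel

0.99 m/pixel


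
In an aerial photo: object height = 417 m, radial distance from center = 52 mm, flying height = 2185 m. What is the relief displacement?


d = h * r / H = 417 * 52 / 2185 = 9.92 mm

9.92 mm


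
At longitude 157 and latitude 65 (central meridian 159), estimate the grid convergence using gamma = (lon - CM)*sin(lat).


gamma = (157 - 159) * sin(65) = -2 * 0.906308 = -1.813 degrees

-1.813 degrees


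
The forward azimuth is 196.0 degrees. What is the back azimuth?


back azimuth = (196.0 + 180) mod 360 = 16.0 degrees

16.0 degrees


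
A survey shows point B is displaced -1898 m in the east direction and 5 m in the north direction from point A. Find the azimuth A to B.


az = atan2(-1898, 5) = -89.8 deg
adjusted to 0-360: 270.2 degrees

270.2 degrees


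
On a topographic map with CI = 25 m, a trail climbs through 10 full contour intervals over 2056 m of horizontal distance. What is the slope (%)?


elevation change = 10 * 25 = 250 m
slope = 250 / 2056 * 100 = 12.2%

12.2%


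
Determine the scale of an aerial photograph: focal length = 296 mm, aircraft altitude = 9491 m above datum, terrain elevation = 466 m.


scale = f / (H - h) = 296 mm / 9025 m = 296 / 9025000 = 1:30490

1:30490


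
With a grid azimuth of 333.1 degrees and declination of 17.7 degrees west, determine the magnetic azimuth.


magnetic azimuth = grid azimuth - declination (east +ve)
mag_az = 333.1 - -17.7 = 350.8 degrees

350.8 degrees


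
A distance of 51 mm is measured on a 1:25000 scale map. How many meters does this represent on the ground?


ground = 51 mm * 25000 / 1000 = 1275.0 m

1275.0 m


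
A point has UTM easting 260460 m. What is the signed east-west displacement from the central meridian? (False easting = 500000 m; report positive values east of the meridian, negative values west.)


displacement = 260460 - 500000 = -239540 m

-239540 m


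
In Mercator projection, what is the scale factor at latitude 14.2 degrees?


SF = 1 / cos(14.2) = 1 / 0.969445 = 1.032

1.032


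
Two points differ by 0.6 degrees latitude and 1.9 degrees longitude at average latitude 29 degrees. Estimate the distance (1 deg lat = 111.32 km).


dlat_km = 0.6 * 111.32 = 66.792
dlon_km = 1.9 * 111.32 * cos(29) ≈ 184.989
dist = sqrt(66.792^2 + 184.989^2) ≈ 196.7 km

196.7 km


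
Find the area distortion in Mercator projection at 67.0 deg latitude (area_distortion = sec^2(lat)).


area_distortion = 1/cos^2(67.0) = 6.55

6.55


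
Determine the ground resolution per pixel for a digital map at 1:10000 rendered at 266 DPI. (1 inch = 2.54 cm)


pixel_cm = 2.54 / 266 ≈ 0.009549 cm
ground = pixel_cm * 10000 / 100 = 2.54 * 10000 / (266 * 100) = 25400 / 26600 ≈ 0.95 m

0.95 m


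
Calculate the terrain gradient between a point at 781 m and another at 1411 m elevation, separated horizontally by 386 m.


gradient = (1411 - 781) / 386 = 630 / 386 = 1.6321

1.6321


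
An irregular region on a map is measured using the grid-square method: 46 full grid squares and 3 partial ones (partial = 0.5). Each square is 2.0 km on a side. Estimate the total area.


effective squares = 46 + 3 * 0.5 = 47.5
area = 47.5 * 4.0 = 190.0 km^2

190.0 km^2


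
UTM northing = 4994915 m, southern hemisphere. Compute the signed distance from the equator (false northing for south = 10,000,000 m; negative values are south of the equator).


For southern: actual = 4994915 - 10000000 = -5005085 m

-5005085 m


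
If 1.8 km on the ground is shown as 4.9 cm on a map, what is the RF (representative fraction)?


ground = 1.8 km = 180000 cm; RF denominator = ground / map = 180000 / 4.9 ≈ 36735; RF = 1:36735

1:36735


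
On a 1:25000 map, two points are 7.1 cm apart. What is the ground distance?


ground = 7.1 cm * 25000 / 100 = 1775.0 m = 1.775 km

1.775 km


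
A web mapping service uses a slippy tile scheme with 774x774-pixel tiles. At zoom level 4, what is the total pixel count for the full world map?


tiles per axis = 2^4 = 16
total tiles = 16^2 = 256
pixels per axis = 16 * 774 = 12384
total pixels = 12384^2 = 153363456

153363456 pixels


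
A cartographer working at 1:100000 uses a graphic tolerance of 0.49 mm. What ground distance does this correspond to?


ground = 0.49 mm * 100000 / 1000 = 49.0 m

49.0 m


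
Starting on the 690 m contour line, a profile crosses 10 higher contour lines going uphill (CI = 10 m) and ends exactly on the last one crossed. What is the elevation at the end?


elevation = 690 + 10 * 10 = 790 m

790 m


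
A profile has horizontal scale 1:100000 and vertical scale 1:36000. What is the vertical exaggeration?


VE = horizontal_scale / vertical_scale = 100000 / 36000 ≈ 2.8

2.8x


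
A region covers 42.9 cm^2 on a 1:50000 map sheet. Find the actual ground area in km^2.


ground_area = 42.9 * (50000/100)^2 = 10725000.0 m^2 = 10.725 km^2

10.725 km^2


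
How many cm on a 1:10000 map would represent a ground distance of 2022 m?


map_cm = 2022 * 100 / 10000 = 20.22 cm

20.22 cm


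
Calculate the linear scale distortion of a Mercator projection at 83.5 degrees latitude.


SF = 1 / cos(83.5) = 1 / 0.113203 = 8.834

8.834


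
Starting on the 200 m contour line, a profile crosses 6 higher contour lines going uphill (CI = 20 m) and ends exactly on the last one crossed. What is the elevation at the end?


elevation = 200 + 6 * 20 = 320 m

320 m


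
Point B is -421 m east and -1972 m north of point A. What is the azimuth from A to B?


az = atan2(-421, -1972) = -167.9 deg
adjusted to 0-360: 192.1 degrees

192.1 degrees


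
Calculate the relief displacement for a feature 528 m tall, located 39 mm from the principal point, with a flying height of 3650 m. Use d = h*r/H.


d = h * r / H = 528 * 39 / 3650 = 5.64 mm

5.64 mm


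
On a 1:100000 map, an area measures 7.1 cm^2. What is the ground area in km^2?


ground_area = 7.1 * (100000/100)^2 = 7100000.0 m^2 = 7.1 km^2

7.1 km^2


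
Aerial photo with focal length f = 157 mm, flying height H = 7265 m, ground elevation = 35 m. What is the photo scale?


scale = f / (H - h) = 157 mm / 7230 m = 157 / 7230000 = 1:46051

1:46051


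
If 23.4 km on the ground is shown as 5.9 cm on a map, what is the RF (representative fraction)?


ground = 23.4 km = 2340000 cm; RF denominator = ground / map = 2340000 / 5.9 ≈ 396610; RF = 1:396610

1:396610


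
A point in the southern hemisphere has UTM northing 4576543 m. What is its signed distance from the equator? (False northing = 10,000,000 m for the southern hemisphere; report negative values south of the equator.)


For southern: actual = 4576543 - 10000000 = -5423457 m

-5423457 m


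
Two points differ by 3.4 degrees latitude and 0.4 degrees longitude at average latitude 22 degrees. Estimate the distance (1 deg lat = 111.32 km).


dlat_km = 3.4 * 111.32 = 378.488
dlon_km = 0.4 * 111.32 * cos(22) ≈ 41.286
dist = sqrt(378.488^2 + 41.286^2) ≈ 380.7 km

380.7 km


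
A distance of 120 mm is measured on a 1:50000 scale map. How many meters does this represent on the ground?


ground = 120 mm * 50000 / 1000 = 6000.0 m

6000.0 m


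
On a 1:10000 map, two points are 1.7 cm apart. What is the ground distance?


ground = 1.7 cm * 10000 / 100 = 170.0 m

170.0 m


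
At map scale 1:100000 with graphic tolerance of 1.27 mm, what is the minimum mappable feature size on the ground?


ground = 1.27 mm * 100000 / 1000 = 127.0 m

127.0 m


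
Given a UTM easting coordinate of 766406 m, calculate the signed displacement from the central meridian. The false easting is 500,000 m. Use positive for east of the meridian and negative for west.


displacement = 766406 - 500000 = 266406 m

266406 m


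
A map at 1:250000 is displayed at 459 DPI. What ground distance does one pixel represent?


pixel_cm = 2.54 / 459 ≈ 0.005534 cm
ground = pixel_cm * 250000 / 100 = 2.54 * 250000 / (459 * 100) = 635000 / 45900 ≈ 13.83 m

13.83 m


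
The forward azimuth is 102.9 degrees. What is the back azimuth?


back azimuth = (102.9 + 180) mod 360 = 282.9 degrees

282.9 degrees


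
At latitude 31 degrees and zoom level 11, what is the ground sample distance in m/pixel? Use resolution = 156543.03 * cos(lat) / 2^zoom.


res = 156543.03 * cos(31) / 2^11 = 156543.03 * 0.8571673 / 2048 = 65.52 m/pixel

65.52 m/pixel


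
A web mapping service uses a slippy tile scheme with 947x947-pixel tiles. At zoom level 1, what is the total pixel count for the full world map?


tiles per axis = 2^1 = 2
total tiles = 2^2 = 4
pixels per axis = 2 * 947 = 1894
total pixels = 1894^2 = 3587236

3587236 pixels


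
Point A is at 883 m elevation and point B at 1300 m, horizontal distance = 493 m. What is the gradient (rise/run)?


gradient = (1300 - 883) / 493 = 417 / 493 = 0.8458

0.8458


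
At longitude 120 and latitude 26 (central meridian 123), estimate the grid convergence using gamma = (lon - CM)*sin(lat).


gamma = (120 - 123) * sin(26) = -3 * 0.438371 = -1.315 degrees

-1.315 degrees


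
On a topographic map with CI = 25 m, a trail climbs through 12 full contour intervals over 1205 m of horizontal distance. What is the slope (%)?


elevation change = 12 * 25 = 300 m
slope = 300 / 1205 * 100 = 24.9%

24.9%


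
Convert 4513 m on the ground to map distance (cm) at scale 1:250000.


map_cm = 4513 * 100 / 250000 = 1.8052 cm ≈ 1.81 cm

1.81 cm


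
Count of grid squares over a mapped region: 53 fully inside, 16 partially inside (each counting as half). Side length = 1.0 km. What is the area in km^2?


effective squares = 53 + 16 * 0.5 = 61.0
area = 61.0 * 1.0 = 61.0 km^2

61.0 km^2


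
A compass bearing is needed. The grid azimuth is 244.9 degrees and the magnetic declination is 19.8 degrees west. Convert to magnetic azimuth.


magnetic azimuth = grid azimuth - declination (east +ve)
mag_az = 244.9 - -19.8 = 264.7 degrees

264.7 degrees


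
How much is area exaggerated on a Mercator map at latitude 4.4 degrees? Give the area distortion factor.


area_distortion = 1/cos^2(4.4) = 1.006

1.006


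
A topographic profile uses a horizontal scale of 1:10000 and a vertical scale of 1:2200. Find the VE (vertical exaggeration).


VE = horizontal_scale / vertical_scale = 10000 / 2200 ≈ 4.5

4.5x


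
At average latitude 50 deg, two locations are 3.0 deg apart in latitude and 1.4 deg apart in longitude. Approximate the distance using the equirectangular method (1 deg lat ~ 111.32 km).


dlat_km = 3.0 * 111.32 = 333.96
dlon_km = 1.4 * 111.32 * cos(50) ≈ 100.177
dist = sqrt(333.96^2 + 100.177^2) ≈ 348.7 km

348.7 km


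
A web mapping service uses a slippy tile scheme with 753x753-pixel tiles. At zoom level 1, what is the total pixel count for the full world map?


tiles per axis = 2^1 = 2
total tiles = 2^2 = 4
pixels per axis = 2 * 753 = 1506
total pixels = 1506^2 = 2268036

2268036 pixels


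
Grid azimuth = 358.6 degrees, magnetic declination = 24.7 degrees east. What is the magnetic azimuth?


magnetic azimuth = grid azimuth - declination (east +ve)
mag_az = 358.6 - 24.7 = 333.9 degrees

333.9 degrees


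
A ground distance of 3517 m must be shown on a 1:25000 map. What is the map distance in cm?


map_cm = 3517 * 100 / 25000 = 14.068 cm ≈ 14.07 cm

14.07 cm


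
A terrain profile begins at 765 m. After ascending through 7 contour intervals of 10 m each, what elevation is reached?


elevation = 765 + 7 * 10 = 835 m

835 m


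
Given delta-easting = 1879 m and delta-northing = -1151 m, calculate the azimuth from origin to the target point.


az = atan2(1879, -1151) = 121.5 deg
adjusted to 0-360: 121.5 degrees

121.5 degrees


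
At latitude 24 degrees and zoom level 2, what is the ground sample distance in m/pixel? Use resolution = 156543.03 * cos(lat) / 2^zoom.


res = 156543.03 * cos(24) / 2^2 = 156543.03 * 0.91354546 / 4 = 35752.29 m/pixel

35752.29 m/pixel


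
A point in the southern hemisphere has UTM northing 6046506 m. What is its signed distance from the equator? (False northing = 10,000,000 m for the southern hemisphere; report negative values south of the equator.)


For southern: actual = 6046506 - 10000000 = -3953494 m

-3953494 m


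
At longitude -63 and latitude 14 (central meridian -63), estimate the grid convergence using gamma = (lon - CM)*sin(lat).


gamma = (-63 - -63) * sin(14) = 0 * 0.241922 = 0.0 degrees

0.0 degrees


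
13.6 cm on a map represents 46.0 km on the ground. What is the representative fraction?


ground = 46.0 km = 4600000 cm; RF denominator = ground / map = 4600000 / 13.6 ≈ 338235; RF = 1:338235

1:338235


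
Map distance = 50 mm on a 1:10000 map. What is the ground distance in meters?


ground = 50 mm * 10000 / 1000 = 500.0 m

500.0 m


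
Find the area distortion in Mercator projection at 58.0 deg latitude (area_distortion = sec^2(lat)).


area_distortion = 1/cos^2(58.0) = 3.561

3.561


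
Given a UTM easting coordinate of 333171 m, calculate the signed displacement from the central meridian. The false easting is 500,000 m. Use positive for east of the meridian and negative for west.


displacement = 333171 - 500000 = -166829 m

-166829 m


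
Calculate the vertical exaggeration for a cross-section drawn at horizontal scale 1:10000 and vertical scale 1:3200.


VE = horizontal_scale / vertical_scale = 10000 / 3200 = 3.125 ≈ 3.1

3.1x


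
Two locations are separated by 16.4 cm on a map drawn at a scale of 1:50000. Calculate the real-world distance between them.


ground = 16.4 cm * 50000 / 100 = 8200.0 m = 8.2 km

8.2 km


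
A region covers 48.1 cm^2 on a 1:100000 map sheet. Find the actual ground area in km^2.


ground_area = 48.1 * (100000/100)^2 = 48100000.0 m^2 = 48.1 km^2

48.1 km^2


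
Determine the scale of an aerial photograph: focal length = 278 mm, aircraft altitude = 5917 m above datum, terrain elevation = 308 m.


scale = f / (H - h) = 278 mm / 5609 m = 278 / 5609000 = 1:20176

1:20176


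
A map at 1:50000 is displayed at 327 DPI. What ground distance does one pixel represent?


pixel_cm = 2.54 / 327 ≈ 0.007768 cm
ground = pixel_cm * 50000 / 100 = 2.54 * 50000 / (327 * 100) = 127000 / 32700 ≈ 3.88 m

3.88 m


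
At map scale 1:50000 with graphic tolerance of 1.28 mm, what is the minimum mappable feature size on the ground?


ground = 1.28 mm * 50000 / 1000 = 64.0 m

64.0 m


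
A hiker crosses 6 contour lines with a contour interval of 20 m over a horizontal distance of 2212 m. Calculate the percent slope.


elevation change = 6 * 20 = 120 m
slope = 120 / 2212 * 100 = 5.4%

5.4%


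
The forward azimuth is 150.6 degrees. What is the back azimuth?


back azimuth = (150.6 + 180) mod 360 = 330.6 degrees

330.6 degrees


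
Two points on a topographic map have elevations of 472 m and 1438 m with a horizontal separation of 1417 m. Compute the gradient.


gradient = (1438 - 472) / 1417 = 966 / 1417 = 0.6817

0.6817


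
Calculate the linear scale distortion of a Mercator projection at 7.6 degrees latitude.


SF = 1 / cos(7.6) = 1 / 0.991216 = 1.009

1.009
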